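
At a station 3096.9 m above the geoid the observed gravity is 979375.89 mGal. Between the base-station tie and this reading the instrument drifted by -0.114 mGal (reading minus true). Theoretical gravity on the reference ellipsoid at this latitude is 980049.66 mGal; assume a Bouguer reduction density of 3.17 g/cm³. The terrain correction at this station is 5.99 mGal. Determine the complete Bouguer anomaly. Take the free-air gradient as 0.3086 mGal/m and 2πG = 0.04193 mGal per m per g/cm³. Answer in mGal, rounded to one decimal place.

Drift-corrected reading = 979375.89 − (-0.114) = 979376.004 mGal
Free-air correction = 0.3086 × 3096.9 = 955.70 mGal
Free-air anomaly = 979376.004 − 980049.66 + (955.70) = 282.044 mGal
Bouguer slab correction = 0.04193 × 3.17 × 3096.9 = 411.63 mGal
Simple Bouguer anomaly = 282.044 − (411.63) = -129.586 mGal
Complete Bouguer anomaly = -129.586 + 5.99 = -123.596 mGal

-123.6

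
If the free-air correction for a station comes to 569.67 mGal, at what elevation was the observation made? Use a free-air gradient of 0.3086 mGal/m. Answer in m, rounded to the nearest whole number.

1846

h = 569.67 / 0.3086 = 1845.98 m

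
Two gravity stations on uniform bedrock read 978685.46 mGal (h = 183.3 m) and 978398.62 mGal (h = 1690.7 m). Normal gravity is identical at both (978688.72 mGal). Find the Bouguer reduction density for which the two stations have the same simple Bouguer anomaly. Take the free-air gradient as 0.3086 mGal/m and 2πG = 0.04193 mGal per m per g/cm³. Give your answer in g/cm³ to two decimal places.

Δg_obs = 978398.62 − 978685.46 = -286.84 mGal over Δh = 1690.7 − 183.3 = 1507.4 m
Equal Bouguer anomalies ⇒ Δg_obs + (0.3086 − 0.04193ρ)·Δh = 0
0.3086 − 0.04193ρ = −Δg_obs/Δh = 0.19029
ρ = (0.3086 − 0.19029) / 0.04193 = 2.82 g/cm³

2.82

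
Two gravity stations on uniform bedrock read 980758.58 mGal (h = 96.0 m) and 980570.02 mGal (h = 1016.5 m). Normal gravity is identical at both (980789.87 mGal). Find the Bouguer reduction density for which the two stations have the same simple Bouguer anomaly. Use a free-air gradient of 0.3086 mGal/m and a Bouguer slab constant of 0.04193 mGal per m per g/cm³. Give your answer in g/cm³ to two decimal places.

2.47

Δg_obs = 980570.02 − 980758.58 = -188.56 mGal over Δh = 1016.5 − 96.0 = 920.5 m
Equal Bouguer anomalies ⇒ Δg_obs + (0.3086 − 0.04193ρ)·Δh = 0
0.3086 − 0.04193ρ = −Δg_obs/Δh = 0.20485
ρ = (0.3086 − 0.20485) / 0.04193 = 2.47 g/cm³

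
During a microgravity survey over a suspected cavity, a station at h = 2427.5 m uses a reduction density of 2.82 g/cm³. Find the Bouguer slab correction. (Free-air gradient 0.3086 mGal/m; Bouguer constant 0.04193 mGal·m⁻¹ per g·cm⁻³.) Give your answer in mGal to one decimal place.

287.0

Bouguer slab correction = 0.04193 × 2.82 × 2427.5 = 287.0 mGal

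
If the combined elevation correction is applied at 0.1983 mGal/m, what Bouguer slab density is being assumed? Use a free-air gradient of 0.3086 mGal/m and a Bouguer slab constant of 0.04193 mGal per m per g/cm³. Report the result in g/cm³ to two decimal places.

0.1983 = 0.3086 − 0.04193 × ρ
ρ = (0.3086 − 0.1983) / 0.04193 = 2.63 g/cm³

2.63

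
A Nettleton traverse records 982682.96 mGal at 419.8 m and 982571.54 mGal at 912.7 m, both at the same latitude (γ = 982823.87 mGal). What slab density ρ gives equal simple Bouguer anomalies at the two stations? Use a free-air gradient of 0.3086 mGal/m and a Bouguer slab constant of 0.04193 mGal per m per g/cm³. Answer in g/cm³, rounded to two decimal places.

Δg_obs = 982571.54 − 982682.96 = -111.42 mGal over Δh = 912.7 − 419.8 = 492.9 m
Equal Bouguer anomalies ⇒ Δg_obs + (0.3086 − 0.04193ρ)·Δh = 0
0.3086 − 0.04193ρ = −Δg_obs/Δh = 0.22605
ρ = (0.3086 − 0.22605) / 0.04193 = 1.97 g/cm³

1.97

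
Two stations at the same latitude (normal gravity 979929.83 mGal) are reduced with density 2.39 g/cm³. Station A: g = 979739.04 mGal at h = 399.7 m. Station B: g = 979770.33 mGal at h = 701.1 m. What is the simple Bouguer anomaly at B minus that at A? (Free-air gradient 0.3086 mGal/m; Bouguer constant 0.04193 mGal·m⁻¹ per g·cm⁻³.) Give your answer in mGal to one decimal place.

94.1

Δg_SB(A) = 979739.04 − 979929.83 + 0.3086×399.7 − 0.04193×2.39×399.7 = -107.50 mGal
Δg_SB(B) = 979770.33 − 979929.83 + 0.3086×701.1 − 0.04193×2.39×701.1 = -13.40 mGal
Difference = -13.40 − (-107.50) = 94.10 mGal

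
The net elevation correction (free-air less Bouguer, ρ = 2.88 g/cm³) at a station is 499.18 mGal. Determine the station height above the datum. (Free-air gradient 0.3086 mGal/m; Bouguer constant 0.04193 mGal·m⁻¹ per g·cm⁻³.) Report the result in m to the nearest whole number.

Combined gradient = 0.3086 − 0.04193 × 2.88 = 0.1878416 mGal/m
h = 499.18 / 0.1878416 = 2657.45 m

2657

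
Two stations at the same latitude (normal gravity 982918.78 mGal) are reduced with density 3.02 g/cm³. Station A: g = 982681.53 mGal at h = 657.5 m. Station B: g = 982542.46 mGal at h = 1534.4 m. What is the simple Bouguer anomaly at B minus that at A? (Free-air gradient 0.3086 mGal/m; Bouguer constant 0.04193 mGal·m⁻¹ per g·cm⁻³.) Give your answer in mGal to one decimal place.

Δg_SB(A) = 982681.53 − 982918.78 + 0.3086×657.5 − 0.04193×3.02×657.5 = -117.60 mGal
Δg_SB(B) = 982542.46 − 982918.78 + 0.3086×1534.4 − 0.04193×3.02×1534.4 = -97.10 mGal
Difference = -97.10 − (-117.60) = 20.50 mGal

20.5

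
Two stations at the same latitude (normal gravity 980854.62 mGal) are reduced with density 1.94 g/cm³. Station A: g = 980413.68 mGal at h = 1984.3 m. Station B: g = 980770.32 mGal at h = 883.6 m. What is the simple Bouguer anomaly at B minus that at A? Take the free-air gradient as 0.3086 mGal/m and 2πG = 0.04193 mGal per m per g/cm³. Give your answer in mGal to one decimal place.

106.5

Δg_SB(A) = 980413.68 − 980854.62 + 0.3086×1984.3 − 0.04193×1.94×1984.3 = 10.00 mGal
Δg_SB(B) = 980770.32 − 980854.62 + 0.3086×883.6 − 0.04193×1.94×883.6 = 116.50 mGal
Difference = 116.50 − (10.00) = 106.50 mGal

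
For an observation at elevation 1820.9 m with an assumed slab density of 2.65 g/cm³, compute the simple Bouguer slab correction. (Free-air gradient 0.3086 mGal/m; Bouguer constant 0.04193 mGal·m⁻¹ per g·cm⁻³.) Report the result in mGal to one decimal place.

202.3

Bouguer slab correction = 0.04193 × 2.65 × 1820.9 = 202.3 mGal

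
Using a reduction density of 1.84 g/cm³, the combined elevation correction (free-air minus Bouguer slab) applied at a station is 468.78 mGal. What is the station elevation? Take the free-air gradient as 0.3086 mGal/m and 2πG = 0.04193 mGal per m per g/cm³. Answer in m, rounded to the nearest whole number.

2025

Combined gradient = 0.3086 − 0.04193 × 1.84 = 0.2314488 mGal/m
h = 468.78 / 0.2314488 = 2025.42 m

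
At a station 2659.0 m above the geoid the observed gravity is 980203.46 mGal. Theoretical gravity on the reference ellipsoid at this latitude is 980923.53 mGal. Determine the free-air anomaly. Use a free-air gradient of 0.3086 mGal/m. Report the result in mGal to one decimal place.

100.5

Free-air correction = 0.3086 × 2659.0 = 820.57 mGal
Free-air anomaly = 980203.46 − 980923.53 + (820.57) = 100.50 mGal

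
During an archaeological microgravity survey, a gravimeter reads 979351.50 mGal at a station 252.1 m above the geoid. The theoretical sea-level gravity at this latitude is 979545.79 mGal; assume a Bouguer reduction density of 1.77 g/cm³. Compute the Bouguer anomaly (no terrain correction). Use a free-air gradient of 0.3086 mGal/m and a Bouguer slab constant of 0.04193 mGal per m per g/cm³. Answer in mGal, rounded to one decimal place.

Free-air correction = 0.3086 × 252.1 = 77.80 mGal
Free-air anomaly = 979351.50 − 979545.79 + (77.80) = -116.49 mGal
Bouguer slab correction = 0.04193 × 1.77 × 252.1 = 18.71 mGal
Simple Bouguer anomaly = -116.49 − (18.71) = -135.20 mGal

-135.2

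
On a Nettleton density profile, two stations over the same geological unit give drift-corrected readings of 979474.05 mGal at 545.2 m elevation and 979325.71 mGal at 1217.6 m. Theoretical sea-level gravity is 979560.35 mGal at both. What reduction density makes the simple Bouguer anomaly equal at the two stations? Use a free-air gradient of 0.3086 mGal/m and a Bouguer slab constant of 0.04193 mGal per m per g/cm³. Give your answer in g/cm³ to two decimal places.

2.10

Δg_obs = 979325.71 − 979474.05 = -148.34 mGal over Δh = 1217.6 − 545.2 = 672.4 m
Equal Bouguer anomalies ⇒ Δg_obs + (0.3086 − 0.04193ρ)·Δh = 0
0.3086 − 0.04193ρ = −Δg_obs/Δh = 0.22061
ρ = (0.3086 − 0.22061) / 0.04193 = 2.10 g/cm³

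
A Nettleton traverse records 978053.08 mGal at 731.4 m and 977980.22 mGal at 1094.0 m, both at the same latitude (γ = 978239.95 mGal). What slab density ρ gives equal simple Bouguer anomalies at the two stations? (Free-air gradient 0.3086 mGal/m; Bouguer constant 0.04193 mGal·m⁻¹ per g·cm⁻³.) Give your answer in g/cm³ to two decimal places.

Δg_obs = 977980.22 − 978053.08 = -72.86 mGal over Δh = 1094.0 − 731.4 = 362.6 m
Equal Bouguer anomalies ⇒ Δg_obs + (0.3086 − 0.04193ρ)·Δh = 0
0.3086 − 0.04193ρ = −Δg_obs/Δh = 0.20094
ρ = (0.3086 − 0.20094) / 0.04193 = 2.57 g/cm³

2.57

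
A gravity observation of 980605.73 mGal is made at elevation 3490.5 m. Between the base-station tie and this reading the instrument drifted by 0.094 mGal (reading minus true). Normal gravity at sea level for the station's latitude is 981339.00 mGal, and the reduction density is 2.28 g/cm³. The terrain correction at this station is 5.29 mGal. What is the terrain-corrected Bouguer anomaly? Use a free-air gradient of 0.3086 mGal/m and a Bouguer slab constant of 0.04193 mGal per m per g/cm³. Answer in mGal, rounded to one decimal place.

Drift-corrected reading = 980605.73 − (0.094) = 980605.636 mGal
Free-air correction = 0.3086 × 3490.5 = 1077.17 mGal
Free-air anomaly = 980605.636 − 981339.00 + (1077.17) = 343.806 mGal
Bouguer slab correction = 0.04193 × 2.28 × 3490.5 = 333.69 mGal
Simple Bouguer anomaly = 343.806 − (333.69) = 10.116 mGal
Complete Bouguer anomaly = 10.116 + 5.29 = 15.406 mGal

15.4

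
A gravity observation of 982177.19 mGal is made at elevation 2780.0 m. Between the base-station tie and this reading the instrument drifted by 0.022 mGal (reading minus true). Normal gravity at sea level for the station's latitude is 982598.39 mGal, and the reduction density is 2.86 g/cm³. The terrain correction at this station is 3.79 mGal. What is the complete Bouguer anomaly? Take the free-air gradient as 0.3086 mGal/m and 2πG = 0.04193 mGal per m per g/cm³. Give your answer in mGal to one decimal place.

107.1

Drift-corrected reading = 982177.19 − (0.022) = 982177.168 mGal
Free-air correction = 0.3086 × 2780.0 = 857.91 mGal
Free-air anomaly = 982177.168 − 982598.39 + (857.91) = 436.688 mGal
Bouguer slab correction = 0.04193 × 2.86 × 2780.0 = 333.38 mGal
Simple Bouguer anomaly = 436.688 − (333.38) = 103.308 mGal
Complete Bouguer anomaly = 103.308 + 3.79 = 107.098 mGal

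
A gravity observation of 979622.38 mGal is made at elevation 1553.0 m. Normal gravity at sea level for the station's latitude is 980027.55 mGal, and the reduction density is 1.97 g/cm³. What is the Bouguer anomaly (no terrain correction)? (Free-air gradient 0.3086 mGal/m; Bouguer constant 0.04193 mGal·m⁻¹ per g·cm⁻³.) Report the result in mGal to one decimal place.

-54.2

Free-air correction = 0.3086 × 1553.0 = 479.26 mGal
Free-air anomaly = 979622.38 − 980027.55 + (479.26) = 74.09 mGal
Bouguer slab correction = 0.04193 × 1.97 × 1553.0 = 128.28 mGal
Simple Bouguer anomaly = 74.09 − (128.28) = -54.19 mGal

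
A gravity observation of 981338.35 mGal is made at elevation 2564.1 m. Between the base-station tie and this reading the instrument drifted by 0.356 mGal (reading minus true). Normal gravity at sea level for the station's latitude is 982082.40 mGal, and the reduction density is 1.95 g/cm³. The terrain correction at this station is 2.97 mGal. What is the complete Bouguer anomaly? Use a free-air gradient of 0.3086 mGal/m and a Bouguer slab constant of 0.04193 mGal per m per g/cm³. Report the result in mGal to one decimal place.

-159.8

Drift-corrected reading = 981338.35 − (0.356) = 981337.994 mGal
Free-air correction = 0.3086 × 2564.1 = 791.28 mGal
Free-air anomaly = 981337.994 − 982082.40 + (791.28) = 46.874 mGal
Bouguer slab correction = 0.04193 × 1.95 × 2564.1 = 209.65 mGal
Simple Bouguer anomaly = 46.874 − (209.65) = -162.776 mGal
Complete Bouguer anomaly = -162.776 + 2.97 = -159.806 mGal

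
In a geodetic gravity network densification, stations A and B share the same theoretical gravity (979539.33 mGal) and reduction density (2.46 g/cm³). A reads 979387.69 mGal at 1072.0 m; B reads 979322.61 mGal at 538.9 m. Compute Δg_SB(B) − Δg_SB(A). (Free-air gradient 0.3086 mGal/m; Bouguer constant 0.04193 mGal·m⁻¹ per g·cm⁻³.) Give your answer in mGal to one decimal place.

-174.6

Δg_SB(A) = 979387.69 − 979539.33 + 0.3086×1072.0 − 0.04193×2.46×1072.0 = 68.60 mGal
Δg_SB(B) = 979322.61 − 979539.33 + 0.3086×538.9 − 0.04193×2.46×538.9 = -106.00 mGal
Difference = -106.00 − (68.60) = -174.60 mGal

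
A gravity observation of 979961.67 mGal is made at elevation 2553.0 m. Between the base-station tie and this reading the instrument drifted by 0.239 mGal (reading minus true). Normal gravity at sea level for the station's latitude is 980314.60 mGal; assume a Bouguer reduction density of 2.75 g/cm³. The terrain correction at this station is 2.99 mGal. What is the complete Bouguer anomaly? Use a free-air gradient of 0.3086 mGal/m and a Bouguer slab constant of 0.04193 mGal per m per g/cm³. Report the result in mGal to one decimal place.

143.3

Drift-corrected reading = 979961.67 − (0.239) = 979961.431 mGal
Free-air correction = 0.3086 × 2553.0 = 787.86 mGal
Free-air anomaly = 979961.431 − 980314.60 + (787.86) = 434.691 mGal
Bouguer slab correction = 0.04193 × 2.75 × 2553.0 = 294.38 mGal
Simple Bouguer anomaly = 434.691 − (294.38) = 140.311 mGal
Complete Bouguer anomaly = 140.311 + 2.99 = 143.301 mGal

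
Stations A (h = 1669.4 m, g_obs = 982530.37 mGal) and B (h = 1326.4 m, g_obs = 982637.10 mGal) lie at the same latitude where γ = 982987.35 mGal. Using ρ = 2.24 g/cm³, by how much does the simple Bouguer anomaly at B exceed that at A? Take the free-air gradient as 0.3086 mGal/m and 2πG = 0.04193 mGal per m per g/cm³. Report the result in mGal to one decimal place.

Δg_SB(A) = 982530.37 − 982987.35 + 0.3086×1669.4 − 0.04193×2.24×1669.4 = -98.60 mGal
Δg_SB(B) = 982637.10 − 982987.35 + 0.3086×1326.4 − 0.04193×2.24×1326.4 = -65.50 mGal
Difference = -65.50 − (-98.60) = 33.10 mGal

33.1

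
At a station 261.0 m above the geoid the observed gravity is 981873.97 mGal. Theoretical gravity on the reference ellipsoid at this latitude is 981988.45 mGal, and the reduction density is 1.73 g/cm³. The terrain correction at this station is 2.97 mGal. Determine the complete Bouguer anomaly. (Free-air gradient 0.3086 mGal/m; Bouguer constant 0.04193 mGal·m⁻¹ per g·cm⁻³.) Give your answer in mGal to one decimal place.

-49.9

Free-air correction = 0.3086 × 261.0 = 80.54 mGal
Free-air anomaly = 981873.97 − 981988.45 + (80.54) = -33.94 mGal
Bouguer slab correction = 0.04193 × 1.73 × 261.0 = 18.93 mGal
Simple Bouguer anomaly = -33.94 − (18.93) = -52.87 mGal
Complete Bouguer anomaly = -52.87 + 2.97 = -49.90 mGal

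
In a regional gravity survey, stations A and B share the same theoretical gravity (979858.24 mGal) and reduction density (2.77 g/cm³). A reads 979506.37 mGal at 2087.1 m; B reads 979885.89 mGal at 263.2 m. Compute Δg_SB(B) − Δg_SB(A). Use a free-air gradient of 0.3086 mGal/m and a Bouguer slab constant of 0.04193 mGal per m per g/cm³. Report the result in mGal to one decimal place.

28.5

Δg_SB(A) = 979506.37 − 979858.24 + 0.3086×2087.1 − 0.04193×2.77×2087.1 = 49.80 mGal
Δg_SB(B) = 979885.89 − 979858.24 + 0.3086×263.2 − 0.04193×2.77×263.2 = 78.30 mGal
Difference = 78.30 − (49.80) = 28.50 mGal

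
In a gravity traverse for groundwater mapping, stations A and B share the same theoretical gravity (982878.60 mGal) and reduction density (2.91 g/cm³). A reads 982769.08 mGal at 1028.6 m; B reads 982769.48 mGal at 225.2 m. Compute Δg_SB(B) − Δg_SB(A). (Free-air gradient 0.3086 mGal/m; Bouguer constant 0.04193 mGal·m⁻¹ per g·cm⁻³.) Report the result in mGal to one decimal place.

Δg_SB(A) = 982769.08 − 982878.60 + 0.3086×1028.6 − 0.04193×2.91×1028.6 = 82.40 mGal
Δg_SB(B) = 982769.48 − 982878.60 + 0.3086×225.2 − 0.04193×2.91×225.2 = -67.10 mGal
Difference = -67.10 − (82.40) = -149.50 mGal

-149.5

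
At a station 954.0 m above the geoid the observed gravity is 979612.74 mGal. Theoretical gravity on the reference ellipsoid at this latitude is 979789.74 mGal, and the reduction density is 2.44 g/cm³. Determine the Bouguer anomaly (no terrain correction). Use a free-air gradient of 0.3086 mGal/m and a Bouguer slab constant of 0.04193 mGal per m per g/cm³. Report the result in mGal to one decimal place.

19.8

Free-air correction = 0.3086 × 954.0 = 294.40 mGal
Free-air anomaly = 979612.74 − 979789.74 + (294.40) = 117.40 mGal
Bouguer slab correction = 0.04193 × 2.44 × 954.0 = 97.60 mGal
Simple Bouguer anomaly = 117.40 − (97.60) = 19.80 mGal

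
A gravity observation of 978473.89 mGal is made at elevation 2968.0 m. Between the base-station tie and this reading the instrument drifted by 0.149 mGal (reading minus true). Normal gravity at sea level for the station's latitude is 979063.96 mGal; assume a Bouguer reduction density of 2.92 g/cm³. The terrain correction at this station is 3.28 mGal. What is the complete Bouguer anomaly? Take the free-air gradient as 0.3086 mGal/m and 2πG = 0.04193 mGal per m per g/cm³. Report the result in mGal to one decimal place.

Drift-corrected reading = 978473.89 − (0.149) = 978473.741 mGal
Free-air correction = 0.3086 × 2968.0 = 915.92 mGal
Free-air anomaly = 978473.741 − 979063.96 + (915.92) = 325.701 mGal
Bouguer slab correction = 0.04193 × 2.92 × 2968.0 = 363.39 mGal
Simple Bouguer anomaly = 325.701 − (363.39) = -37.689 mGal
Complete Bouguer anomaly = -37.689 + 3.28 = -34.409 mGal

-34.4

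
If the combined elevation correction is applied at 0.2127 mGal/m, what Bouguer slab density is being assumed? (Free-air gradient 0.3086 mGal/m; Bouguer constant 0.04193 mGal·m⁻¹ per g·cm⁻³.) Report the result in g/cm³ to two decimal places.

2.29

0.2127 = 0.3086 − 0.04193 × ρ
ρ = (0.3086 − 0.2127) / 0.04193 = 2.29 g/cm³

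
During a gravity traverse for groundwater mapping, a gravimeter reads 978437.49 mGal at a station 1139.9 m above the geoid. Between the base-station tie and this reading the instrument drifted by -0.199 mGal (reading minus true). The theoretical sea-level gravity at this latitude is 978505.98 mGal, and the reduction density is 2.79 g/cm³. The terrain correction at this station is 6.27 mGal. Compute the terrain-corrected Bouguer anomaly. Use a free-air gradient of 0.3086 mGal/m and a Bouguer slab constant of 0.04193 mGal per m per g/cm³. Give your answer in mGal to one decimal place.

156.4

Drift-corrected reading = 978437.49 − (-0.199) = 978437.689 mGal
Free-air correction = 0.3086 × 1139.9 = 351.77 mGal
Free-air anomaly = 978437.689 − 978505.98 + (351.77) = 283.479 mGal
Bouguer slab correction = 0.04193 × 2.79 × 1139.9 = 133.35 mGal
Simple Bouguer anomaly = 283.479 − (133.35) = 150.129 mGal
Complete Bouguer anomaly = 150.129 + 6.27 = 156.399 mGal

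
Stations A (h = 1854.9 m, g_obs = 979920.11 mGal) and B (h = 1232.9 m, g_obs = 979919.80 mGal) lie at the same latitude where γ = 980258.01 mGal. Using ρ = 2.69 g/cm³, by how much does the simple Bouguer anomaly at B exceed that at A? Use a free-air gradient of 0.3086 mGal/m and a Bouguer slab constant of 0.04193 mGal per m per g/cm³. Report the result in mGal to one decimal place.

-122.1

Δg_SB(A) = 979920.11 − 980258.01 + 0.3086×1854.9 − 0.04193×2.69×1854.9 = 25.30 mGal
Δg_SB(B) = 979919.80 − 980258.01 + 0.3086×1232.9 − 0.04193×2.69×1232.9 = -96.80 mGal
Difference = -96.80 − (25.30) = -122.10 mGal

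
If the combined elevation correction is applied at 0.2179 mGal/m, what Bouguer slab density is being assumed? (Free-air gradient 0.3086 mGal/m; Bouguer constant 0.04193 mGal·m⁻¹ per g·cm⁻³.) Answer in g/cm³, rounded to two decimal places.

0.2179 = 0.3086 − 0.04193 × ρ
ρ = (0.3086 − 0.2179) / 0.04193 = 2.16 g/cm³

2.16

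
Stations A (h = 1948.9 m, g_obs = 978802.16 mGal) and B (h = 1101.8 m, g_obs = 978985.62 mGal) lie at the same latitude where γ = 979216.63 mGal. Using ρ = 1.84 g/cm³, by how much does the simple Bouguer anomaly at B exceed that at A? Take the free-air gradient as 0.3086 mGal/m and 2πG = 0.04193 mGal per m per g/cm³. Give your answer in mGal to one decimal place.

-12.6

Δg_SB(A) = 978802.16 − 979216.63 + 0.3086×1948.9 − 0.04193×1.84×1948.9 = 36.60 mGal
Δg_SB(B) = 978985.62 − 979216.63 + 0.3086×1101.8 − 0.04193×1.84×1101.8 = 24.00 mGal
Difference = 24.00 − (36.60) = -12.60 mGal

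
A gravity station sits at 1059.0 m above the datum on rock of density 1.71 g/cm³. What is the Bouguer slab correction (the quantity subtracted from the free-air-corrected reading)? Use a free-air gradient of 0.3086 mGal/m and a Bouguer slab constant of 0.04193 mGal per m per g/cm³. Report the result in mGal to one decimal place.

75.9

Bouguer slab correction = 0.04193 × 1.71 × 1059.0 = 75.9 mGal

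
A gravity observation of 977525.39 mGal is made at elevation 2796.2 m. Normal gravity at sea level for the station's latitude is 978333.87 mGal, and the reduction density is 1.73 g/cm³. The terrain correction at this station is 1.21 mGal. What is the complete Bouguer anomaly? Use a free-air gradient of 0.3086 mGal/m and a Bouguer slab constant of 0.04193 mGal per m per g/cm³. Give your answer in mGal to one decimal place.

Free-air correction = 0.3086 × 2796.2 = 862.91 mGal
Free-air anomaly = 977525.39 − 978333.87 + (862.91) = 54.43 mGal
Bouguer slab correction = 0.04193 × 1.73 × 2796.2 = 202.83 mGal
Simple Bouguer anomaly = 54.43 − (202.83) = -148.40 mGal
Complete Bouguer anomaly = -148.40 + 1.21 = -147.19 mGal

-147.2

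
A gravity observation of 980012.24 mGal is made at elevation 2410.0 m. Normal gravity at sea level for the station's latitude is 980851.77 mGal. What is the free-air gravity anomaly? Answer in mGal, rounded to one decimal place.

-95.8

Free-air correction = 0.3086 × 2410.0 = 743.73 mGal
Free-air anomaly = 980012.24 − 980851.77 + (743.73) = -95.80 mGal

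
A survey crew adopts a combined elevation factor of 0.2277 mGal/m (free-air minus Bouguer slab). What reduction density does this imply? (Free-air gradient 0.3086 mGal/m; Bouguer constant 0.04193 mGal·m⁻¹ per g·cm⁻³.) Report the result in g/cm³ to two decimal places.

0.2277 = 0.3086 − 0.04193 × ρ
ρ = (0.3086 − 0.2277) / 0.04193 = 1.93 g/cm³

1.93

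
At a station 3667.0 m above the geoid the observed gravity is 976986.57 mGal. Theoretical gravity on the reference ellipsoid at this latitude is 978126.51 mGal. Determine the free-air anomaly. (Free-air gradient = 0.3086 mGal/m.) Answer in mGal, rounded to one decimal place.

Free-air correction = 0.3086 × 3667.0 = 1131.64 mGal
Free-air anomaly = 976986.57 − 978126.51 + (1131.64) = -8.30 mGal

-8.3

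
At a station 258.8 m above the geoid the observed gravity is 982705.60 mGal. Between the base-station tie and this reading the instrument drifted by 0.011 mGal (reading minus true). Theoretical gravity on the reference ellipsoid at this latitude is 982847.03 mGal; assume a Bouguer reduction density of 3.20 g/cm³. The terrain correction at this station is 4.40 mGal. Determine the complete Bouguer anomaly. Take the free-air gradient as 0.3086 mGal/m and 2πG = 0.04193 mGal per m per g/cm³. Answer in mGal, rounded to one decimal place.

-91.9

Drift-corrected reading = 982705.60 − (0.011) = 982705.589 mGal
Free-air correction = 0.3086 × 258.8 = 79.87 mGal
Free-air anomaly = 982705.589 − 982847.03 + (79.87) = -61.571 mGal
Bouguer slab correction = 0.04193 × 3.20 × 258.8 = 34.72 mGal
Simple Bouguer anomaly = -61.571 − (34.72) = -96.291 mGal
Complete Bouguer anomaly = -96.291 + 4.40 = -91.891 mGal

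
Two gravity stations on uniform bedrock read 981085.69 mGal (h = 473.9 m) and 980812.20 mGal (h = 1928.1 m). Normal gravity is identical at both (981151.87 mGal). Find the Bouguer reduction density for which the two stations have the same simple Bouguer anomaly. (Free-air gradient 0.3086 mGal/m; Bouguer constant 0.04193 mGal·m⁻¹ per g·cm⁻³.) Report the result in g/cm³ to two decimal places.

2.87

Δg_obs = 980812.20 − 981085.69 = -273.49 mGal over Δh = 1928.1 − 473.9 = 1454.2 m
Equal Bouguer anomalies ⇒ Δg_obs + (0.3086 − 0.04193ρ)·Δh = 0
0.3086 − 0.04193ρ = −Δg_obs/Δh = 0.18807
ρ = (0.3086 − 0.18807) / 0.04193 = 2.87 g/cm³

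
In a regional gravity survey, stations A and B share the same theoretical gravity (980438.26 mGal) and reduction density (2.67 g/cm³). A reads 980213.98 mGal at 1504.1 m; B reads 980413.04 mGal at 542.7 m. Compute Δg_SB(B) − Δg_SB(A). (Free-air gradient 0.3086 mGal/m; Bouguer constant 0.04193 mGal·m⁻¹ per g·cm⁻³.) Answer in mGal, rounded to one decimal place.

Δg_SB(A) = 980213.98 − 980438.26 + 0.3086×1504.1 − 0.04193×2.67×1504.1 = 71.50 mGal
Δg_SB(B) = 980413.04 − 980438.26 + 0.3086×542.7 − 0.04193×2.67×542.7 = 81.50 mGal
Difference = 81.50 − (71.50) = 10.00 mGal

10.0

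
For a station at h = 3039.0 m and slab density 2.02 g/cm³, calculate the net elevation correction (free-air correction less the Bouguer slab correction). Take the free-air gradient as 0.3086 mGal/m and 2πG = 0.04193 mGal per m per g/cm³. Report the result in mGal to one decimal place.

Combined gradient = 0.3086 − 0.04193 × 2.02 = 0.2239014 mGal/m
Combined elevation correction = 0.2239014 × 3039.0 = 680.4 mGal

680.4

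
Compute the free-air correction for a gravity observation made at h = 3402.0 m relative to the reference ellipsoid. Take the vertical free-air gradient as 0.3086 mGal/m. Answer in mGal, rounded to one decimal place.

Free-air correction = 0.3086 × 3402.0 = 1049.9 mGal

1049.9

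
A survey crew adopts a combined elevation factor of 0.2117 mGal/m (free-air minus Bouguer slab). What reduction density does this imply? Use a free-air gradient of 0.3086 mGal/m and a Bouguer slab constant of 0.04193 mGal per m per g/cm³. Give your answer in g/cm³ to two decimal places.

2.31

0.2117 = 0.3086 − 0.04193 × ρ
ρ = (0.3086 − 0.2117) / 0.04193 = 2.31 g/cm³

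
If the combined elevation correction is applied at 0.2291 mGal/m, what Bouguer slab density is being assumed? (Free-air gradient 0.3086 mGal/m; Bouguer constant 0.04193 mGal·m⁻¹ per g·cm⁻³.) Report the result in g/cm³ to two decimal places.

1.90

0.2291 = 0.3086 − 0.04193 × ρ
ρ = (0.3086 − 0.2291) / 0.04193 = 1.90 g/cm³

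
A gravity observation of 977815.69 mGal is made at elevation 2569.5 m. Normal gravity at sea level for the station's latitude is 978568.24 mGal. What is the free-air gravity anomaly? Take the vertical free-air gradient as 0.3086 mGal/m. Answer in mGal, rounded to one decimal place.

40.4

Free-air correction = 0.3086 × 2569.5 = 792.95 mGal
Free-air anomaly = 977815.69 − 978568.24 + (792.95) = 40.40 mGal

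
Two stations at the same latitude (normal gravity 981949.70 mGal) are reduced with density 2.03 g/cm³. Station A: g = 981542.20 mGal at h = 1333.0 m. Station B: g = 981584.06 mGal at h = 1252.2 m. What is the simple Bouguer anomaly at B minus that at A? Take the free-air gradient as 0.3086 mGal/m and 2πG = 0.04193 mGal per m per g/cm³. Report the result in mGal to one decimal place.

23.8

Δg_SB(A) = 981542.20 − 981949.70 + 0.3086×1333.0 − 0.04193×2.03×1333.0 = -109.60 mGal
Δg_SB(B) = 981584.06 − 981949.70 + 0.3086×1252.2 − 0.04193×2.03×1252.2 = -85.80 mGal
Difference = -85.80 − (-109.60) = 23.80 mGal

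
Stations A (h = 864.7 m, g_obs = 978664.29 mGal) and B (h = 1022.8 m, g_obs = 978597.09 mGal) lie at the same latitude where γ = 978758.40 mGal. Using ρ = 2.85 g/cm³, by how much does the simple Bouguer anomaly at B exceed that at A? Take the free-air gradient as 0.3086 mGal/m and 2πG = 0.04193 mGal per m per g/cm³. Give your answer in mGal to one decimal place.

-37.3

Δg_SB(A) = 978664.29 − 978758.40 + 0.3086×864.7 − 0.04193×2.85×864.7 = 69.40 mGal
Δg_SB(B) = 978597.09 − 978758.40 + 0.3086×1022.8 − 0.04193×2.85×1022.8 = 32.10 mGal
Difference = 32.10 − (69.40) = -37.30 mGal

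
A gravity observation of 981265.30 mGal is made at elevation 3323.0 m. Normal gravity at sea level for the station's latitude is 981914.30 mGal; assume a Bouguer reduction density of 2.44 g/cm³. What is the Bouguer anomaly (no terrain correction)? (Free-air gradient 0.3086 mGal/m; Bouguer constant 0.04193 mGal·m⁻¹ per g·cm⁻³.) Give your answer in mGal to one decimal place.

36.5

Free-air correction = 0.3086 × 3323.0 = 1025.48 mGal
Free-air anomaly = 981265.30 − 981914.30 + (1025.48) = 376.48 mGal
Bouguer slab correction = 0.04193 × 2.44 × 3323.0 = 339.97 mGal
Simple Bouguer anomaly = 376.48 − (339.97) = 36.51 mGal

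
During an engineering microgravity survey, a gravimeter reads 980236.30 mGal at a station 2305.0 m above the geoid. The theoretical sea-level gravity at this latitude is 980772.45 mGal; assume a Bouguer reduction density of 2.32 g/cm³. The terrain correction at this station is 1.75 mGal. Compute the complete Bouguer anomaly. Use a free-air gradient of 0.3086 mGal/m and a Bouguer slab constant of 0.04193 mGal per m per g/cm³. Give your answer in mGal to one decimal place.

Free-air correction = 0.3086 × 2305.0 = 711.32 mGal
Free-air anomaly = 980236.30 − 980772.45 + (711.32) = 175.17 mGal
Bouguer slab correction = 0.04193 × 2.32 × 2305.0 = 224.22 mGal
Simple Bouguer anomaly = 175.17 − (224.22) = -49.05 mGal
Complete Bouguer anomaly = -49.05 + 1.75 = -47.30 mGal

-47.3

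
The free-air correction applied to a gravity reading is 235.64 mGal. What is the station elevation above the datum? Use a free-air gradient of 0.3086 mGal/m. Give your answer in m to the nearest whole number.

h = 235.64 / 0.3086 = 763.58 m

764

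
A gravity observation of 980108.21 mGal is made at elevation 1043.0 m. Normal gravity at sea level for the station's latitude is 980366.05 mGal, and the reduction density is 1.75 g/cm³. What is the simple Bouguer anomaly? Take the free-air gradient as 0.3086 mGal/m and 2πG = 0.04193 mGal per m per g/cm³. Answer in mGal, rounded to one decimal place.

-12.5

Free-air correction = 0.3086 × 1043.0 = 321.87 mGal
Free-air anomaly = 980108.21 − 980366.05 + (321.87) = 64.03 mGal
Bouguer slab correction = 0.04193 × 1.75 × 1043.0 = 76.53 mGal
Simple Bouguer anomaly = 64.03 − (76.53) = -12.50 mGal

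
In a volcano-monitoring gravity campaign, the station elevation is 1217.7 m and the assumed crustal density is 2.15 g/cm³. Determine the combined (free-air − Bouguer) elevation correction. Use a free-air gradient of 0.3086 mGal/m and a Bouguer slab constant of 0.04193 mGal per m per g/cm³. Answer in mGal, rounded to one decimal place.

266.0

Combined gradient = 0.3086 − 0.04193 × 2.15 = 0.2184505 mGal/m
Combined elevation correction = 0.2184505 × 1217.7 = 266.0 mGal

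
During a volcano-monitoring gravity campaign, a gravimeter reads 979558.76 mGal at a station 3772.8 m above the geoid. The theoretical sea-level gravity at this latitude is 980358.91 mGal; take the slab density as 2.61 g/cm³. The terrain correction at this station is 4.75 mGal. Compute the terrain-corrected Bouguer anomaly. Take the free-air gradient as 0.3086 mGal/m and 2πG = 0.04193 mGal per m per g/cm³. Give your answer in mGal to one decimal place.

Free-air correction = 0.3086 × 3772.8 = 1164.29 mGal
Free-air anomaly = 979558.76 − 980358.91 + (1164.29) = 364.14 mGal
Bouguer slab correction = 0.04193 × 2.61 × 3772.8 = 412.89 mGal
Simple Bouguer anomaly = 364.14 − (412.89) = -48.75 mGal
Complete Bouguer anomaly = -48.75 + 4.75 = -44.00 mGal

-44.0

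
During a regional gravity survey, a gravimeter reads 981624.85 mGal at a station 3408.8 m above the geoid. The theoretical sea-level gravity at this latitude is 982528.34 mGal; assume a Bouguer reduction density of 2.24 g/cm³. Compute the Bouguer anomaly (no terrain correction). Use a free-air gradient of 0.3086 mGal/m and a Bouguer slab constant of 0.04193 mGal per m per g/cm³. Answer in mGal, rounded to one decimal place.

-171.7

Free-air correction = 0.3086 × 3408.8 = 1051.96 mGal
Free-air anomaly = 981624.85 − 982528.34 + (1051.96) = 148.47 mGal
Bouguer slab correction = 0.04193 × 2.24 × 3408.8 = 320.17 mGal
Simple Bouguer anomaly = 148.47 − (320.17) = -171.70 mGal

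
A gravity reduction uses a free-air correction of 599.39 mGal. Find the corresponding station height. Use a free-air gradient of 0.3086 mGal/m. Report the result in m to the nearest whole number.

h = 599.39 / 0.3086 = 1942.29 m

1942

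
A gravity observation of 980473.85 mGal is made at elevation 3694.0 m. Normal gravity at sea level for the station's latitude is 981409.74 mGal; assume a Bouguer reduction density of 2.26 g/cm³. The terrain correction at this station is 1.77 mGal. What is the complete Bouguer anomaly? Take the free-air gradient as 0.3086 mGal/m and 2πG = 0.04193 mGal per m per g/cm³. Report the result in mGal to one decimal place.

-144.2

Free-air correction = 0.3086 × 3694.0 = 1139.97 mGal
Free-air anomaly = 980473.85 − 981409.74 + (1139.97) = 204.08 mGal
Bouguer slab correction = 0.04193 × 2.26 × 3694.0 = 350.05 mGal
Simple Bouguer anomaly = 204.08 − (350.05) = -145.97 mGal
Complete Bouguer anomaly = -145.97 + 1.77 = -144.20 mGal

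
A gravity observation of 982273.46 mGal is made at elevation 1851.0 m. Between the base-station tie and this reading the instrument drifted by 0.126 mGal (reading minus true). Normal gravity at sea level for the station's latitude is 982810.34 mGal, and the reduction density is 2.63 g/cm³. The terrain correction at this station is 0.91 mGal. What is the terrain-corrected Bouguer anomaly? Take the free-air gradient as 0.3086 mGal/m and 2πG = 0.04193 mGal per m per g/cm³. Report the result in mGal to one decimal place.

-169.0

Drift-corrected reading = 982273.46 − (0.126) = 982273.334 mGal
Free-air correction = 0.3086 × 1851.0 = 571.22 mGal
Free-air anomaly = 982273.334 − 982810.34 + (571.22) = 34.214 mGal
Bouguer slab correction = 0.04193 × 2.63 × 1851.0 = 204.12 mGal
Simple Bouguer anomaly = 34.214 − (204.12) = -169.906 mGal
Complete Bouguer anomaly = -169.906 + 0.91 = -168.996 mGal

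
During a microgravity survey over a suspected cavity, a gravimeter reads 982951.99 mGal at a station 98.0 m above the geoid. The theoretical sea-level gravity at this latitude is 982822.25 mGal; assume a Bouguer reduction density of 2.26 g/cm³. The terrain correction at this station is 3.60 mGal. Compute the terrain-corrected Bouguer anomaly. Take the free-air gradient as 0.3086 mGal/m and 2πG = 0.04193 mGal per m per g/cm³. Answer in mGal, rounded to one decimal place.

Free-air correction = 0.3086 × 98.0 = 30.24 mGal
Free-air anomaly = 982951.99 − 982822.25 + (30.24) = 159.98 mGal
Bouguer slab correction = 0.04193 × 2.26 × 98.0 = 9.29 mGal
Simple Bouguer anomaly = 159.98 − (9.29) = 150.69 mGal
Complete Bouguer anomaly = 150.69 + 3.60 = 154.29 mGal

154.3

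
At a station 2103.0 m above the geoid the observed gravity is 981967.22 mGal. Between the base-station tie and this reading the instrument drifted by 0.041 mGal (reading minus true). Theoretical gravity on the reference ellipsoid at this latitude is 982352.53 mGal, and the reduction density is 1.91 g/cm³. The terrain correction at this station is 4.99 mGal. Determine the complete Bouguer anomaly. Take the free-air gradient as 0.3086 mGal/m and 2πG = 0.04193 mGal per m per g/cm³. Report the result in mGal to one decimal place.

Drift-corrected reading = 981967.22 − (0.041) = 981967.179 mGal
Free-air correction = 0.3086 × 2103.0 = 648.99 mGal
Free-air anomaly = 981967.179 − 982352.53 + (648.99) = 263.639 mGal
Bouguer slab correction = 0.04193 × 1.91 × 2103.0 = 168.42 mGal
Simple Bouguer anomaly = 263.639 − (168.42) = 95.219 mGal
Complete Bouguer anomaly = 95.219 + 4.99 = 100.209 mGal

100.2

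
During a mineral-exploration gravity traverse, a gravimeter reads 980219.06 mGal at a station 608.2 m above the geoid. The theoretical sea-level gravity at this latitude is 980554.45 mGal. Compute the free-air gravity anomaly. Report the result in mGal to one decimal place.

-147.7

Free-air correction = 0.3086 × 608.2 = 187.69 mGal
Free-air anomaly = 980219.06 − 980554.45 + (187.69) = -147.70 mGal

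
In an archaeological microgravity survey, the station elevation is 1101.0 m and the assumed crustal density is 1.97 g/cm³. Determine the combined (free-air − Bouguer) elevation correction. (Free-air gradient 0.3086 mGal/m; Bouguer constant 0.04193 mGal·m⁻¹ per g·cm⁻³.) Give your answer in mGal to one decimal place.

248.8

Combined gradient = 0.3086 − 0.04193 × 1.97 = 0.2259979 mGal/m
Combined elevation correction = 0.2259979 × 1101.0 = 248.8 mGal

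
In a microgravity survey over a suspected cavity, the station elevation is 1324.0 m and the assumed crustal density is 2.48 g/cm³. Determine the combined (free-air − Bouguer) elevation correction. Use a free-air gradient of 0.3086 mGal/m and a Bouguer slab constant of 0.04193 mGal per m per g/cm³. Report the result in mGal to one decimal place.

Combined gradient = 0.3086 − 0.04193 × 2.48 = 0.2046136 mGal/m
Combined elevation correction = 0.2046136 × 1324.0 = 270.9 mGal

270.9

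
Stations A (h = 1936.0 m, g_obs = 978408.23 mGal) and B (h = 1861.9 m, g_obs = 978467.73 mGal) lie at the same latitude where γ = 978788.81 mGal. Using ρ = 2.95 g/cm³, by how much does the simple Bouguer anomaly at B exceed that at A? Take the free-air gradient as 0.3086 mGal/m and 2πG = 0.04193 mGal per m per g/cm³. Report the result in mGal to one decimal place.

Δg_SB(A) = 978408.23 − 978788.81 + 0.3086×1936.0 − 0.04193×2.95×1936.0 = -22.60 mGal
Δg_SB(B) = 978467.73 − 978788.81 + 0.3086×1861.9 − 0.04193×2.95×1861.9 = 23.20 mGal
Difference = 23.20 − (-22.60) = 45.80 mGal

45.8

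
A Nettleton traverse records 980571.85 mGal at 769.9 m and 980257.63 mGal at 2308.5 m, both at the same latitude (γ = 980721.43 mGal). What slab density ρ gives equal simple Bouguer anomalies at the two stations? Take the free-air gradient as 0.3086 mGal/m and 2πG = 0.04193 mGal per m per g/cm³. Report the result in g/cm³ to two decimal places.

2.49

Δg_obs = 980257.63 − 980571.85 = -314.22 mGal over Δh = 2308.5 − 769.9 = 1538.6 m
Equal Bouguer anomalies ⇒ Δg_obs + (0.3086 − 0.04193ρ)·Δh = 0
0.3086 − 0.04193ρ = −Δg_obs/Δh = 0.20422
ρ = (0.3086 − 0.20422) / 0.04193 = 2.49 g/cm³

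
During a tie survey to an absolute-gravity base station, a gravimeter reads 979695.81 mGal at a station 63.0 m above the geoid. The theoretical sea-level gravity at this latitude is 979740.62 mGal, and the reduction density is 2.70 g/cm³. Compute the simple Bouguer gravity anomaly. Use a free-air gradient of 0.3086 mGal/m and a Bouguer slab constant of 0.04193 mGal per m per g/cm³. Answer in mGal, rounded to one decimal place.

-32.5

Free-air correction = 0.3086 × 63.0 = 19.44 mGal
Free-air anomaly = 979695.81 − 979740.62 + (19.44) = -25.37 mGal
Bouguer slab correction = 0.04193 × 2.70 × 63.0 = 7.13 mGal
Simple Bouguer anomaly = -25.37 − (7.13) = -32.50 mGal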